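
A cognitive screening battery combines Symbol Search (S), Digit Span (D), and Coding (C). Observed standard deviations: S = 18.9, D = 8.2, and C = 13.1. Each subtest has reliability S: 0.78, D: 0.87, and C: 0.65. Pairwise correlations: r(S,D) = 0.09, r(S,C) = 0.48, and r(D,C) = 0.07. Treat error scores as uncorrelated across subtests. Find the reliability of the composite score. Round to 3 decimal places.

Var(S+D+C) = 18.9² + 8.2² + 13.1² + 2·[18.9·8.2·0.09 + 18.9·13.1·0.48 + 8.2·13.1·0.07] = 596.06 + 280.622 = 876.682.
Because errors are independent across components, Cov(Tᵢ,Tⱼ) = Cov(Xᵢ,Xⱼ); the off-diagonal part of the true-score variance is the same as above.
True-score variance = [18.9²·0.78 + 8.2²·0.87 + 13.1²·0.65] + 280.622 = 448.669 + 280.622 = 729.291.
Reliability = 729.291 / 876.682 = 0.832.

0.832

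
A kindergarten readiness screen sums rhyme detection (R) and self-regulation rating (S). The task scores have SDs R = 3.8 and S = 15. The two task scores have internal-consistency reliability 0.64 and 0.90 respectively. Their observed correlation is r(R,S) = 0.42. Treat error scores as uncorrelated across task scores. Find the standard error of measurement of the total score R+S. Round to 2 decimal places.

5.26

Var(total) = 239.44 + 47.88 = 287.32.
True-score variance = 211.742 + 47.88 = 259.622, so reliability = 0.9036.
Error variance = 287.32 − 259.622 = 27.6984; SEM = √27.6984 = 5.26.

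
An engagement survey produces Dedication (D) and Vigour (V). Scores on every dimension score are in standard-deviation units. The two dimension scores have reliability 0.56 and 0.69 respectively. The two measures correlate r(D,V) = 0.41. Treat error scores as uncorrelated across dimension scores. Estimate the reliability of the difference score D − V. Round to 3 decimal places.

0.364

Var(D−V) = 1 + 1 − 2·0.41 = 2 − 0.82 = 1.18.
Because errors are independent across components, Cov(Tᵢ,Tⱼ) = Cov(Xᵢ,Xⱼ); the off-diagonal part of the true-score variance is the same as above.
True-score variance = [0.56 + 0.69] − 0.82 = 1.25 − 0.82 = 0.43.
Reliability = 0.43 / 1.18 = 0.364.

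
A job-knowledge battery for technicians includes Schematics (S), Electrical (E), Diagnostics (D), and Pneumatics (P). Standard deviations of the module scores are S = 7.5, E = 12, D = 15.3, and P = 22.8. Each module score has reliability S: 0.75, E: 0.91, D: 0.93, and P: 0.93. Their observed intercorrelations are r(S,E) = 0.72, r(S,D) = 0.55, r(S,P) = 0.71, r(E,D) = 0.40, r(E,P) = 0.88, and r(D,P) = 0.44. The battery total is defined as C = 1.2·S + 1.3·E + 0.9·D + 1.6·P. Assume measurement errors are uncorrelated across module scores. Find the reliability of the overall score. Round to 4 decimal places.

Var(C) = 1.2²·7.5² + 1.3²·12² + 0.9²·15.3² + 1.6²·22.8² + 2·[1.56·7.5·12·0.72 + 1.08·7.5·15.3·0.55 + 1.92·7.5·22.8·0.71 + 1.17·12·15.3·0.40 + 2.08·12·22.8·0.88 + 1.44·15.3·22.8·0.44] = 1844.76 + 2420.21 = 4264.97.
Under uncorrelated errors the observed covariances equal the true-score covariances, so only the own-variance terms attenuate.
True-score variance = [1.2²·7.5²·0.75 + 1.3²·12²·0.91 + 0.9²·15.3²·0.93 + 1.6²·22.8²·0.93] + 2420.21 = 1696.18 + 2420.21 = 4116.39.
Reliability = 4116.39 / 4264.97 = 0.9652.

0.9652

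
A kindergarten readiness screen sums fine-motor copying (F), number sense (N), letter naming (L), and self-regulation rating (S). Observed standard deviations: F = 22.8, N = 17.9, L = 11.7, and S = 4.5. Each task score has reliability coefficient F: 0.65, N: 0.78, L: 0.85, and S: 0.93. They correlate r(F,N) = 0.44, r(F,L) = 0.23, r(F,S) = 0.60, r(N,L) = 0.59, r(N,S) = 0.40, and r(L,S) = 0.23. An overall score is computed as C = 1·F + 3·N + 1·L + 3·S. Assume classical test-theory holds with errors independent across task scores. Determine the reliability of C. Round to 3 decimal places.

0.873

Var(C) = 22.8² + 3²·17.9² + 11.7² + 3²·4.5² + 2·[3·22.8·17.9·0.44 + 22.8·11.7·0.23 + 3·22.8·4.5·0.60 + 3·17.9·11.7·0.59 + 9·17.9·4.5·0.40 + 3·11.7·4.5·0.23] = 3722.67 + 2963.51 = 6686.18.
With uncorrelated errors the cross-covariances are all true-score covariance, so they carry over unchanged; only the diagonal terms shrink to ρᵢσᵢ².
True-score variance = [22.8²·0.65 + 3²·17.9²·0.78 + 11.7²·0.85 + 3²·4.5²·0.93] + 2963.51 = 2873.02 + 2963.51 = 5836.53.
Reliability = 5836.53 / 6686.18 = 0.873.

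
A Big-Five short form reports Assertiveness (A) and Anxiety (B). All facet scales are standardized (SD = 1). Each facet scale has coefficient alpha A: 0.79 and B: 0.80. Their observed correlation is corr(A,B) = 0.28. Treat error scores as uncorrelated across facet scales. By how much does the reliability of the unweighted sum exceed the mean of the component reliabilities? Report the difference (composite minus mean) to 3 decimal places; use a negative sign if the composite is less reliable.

Var(sum) = 2 + 0.56 = 2.56; true-score variance = 1.59 + 0.56 = 2.15; composite reliability = 0.8398.
Mean component reliability = 0.7950.
Difference = 0.8398 − 0.7950 = 0.045.

0.045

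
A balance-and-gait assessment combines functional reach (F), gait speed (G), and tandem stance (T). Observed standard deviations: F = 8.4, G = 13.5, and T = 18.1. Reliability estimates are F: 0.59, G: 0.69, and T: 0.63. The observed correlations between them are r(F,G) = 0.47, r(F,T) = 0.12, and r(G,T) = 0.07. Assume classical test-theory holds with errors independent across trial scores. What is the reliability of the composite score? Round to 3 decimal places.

Var(F+G+T) = 8.4² + 13.5² + 18.1² + 2·[8.4·13.5·0.47 + 8.4·18.1·0.12 + 13.5·18.1·0.07] = 580.42 + 177.295 = 757.715.
Under uncorrelated errors the observed covariances equal the true-score covariances, so only the own-variance terms attenuate.
True-score variance = [8.4²·0.59 + 13.5²·0.69 + 18.1²·0.63] + 177.295 = 373.777 + 177.295 = 551.072.
Reliability = 551.072 / 757.715 = 0.727.

0.727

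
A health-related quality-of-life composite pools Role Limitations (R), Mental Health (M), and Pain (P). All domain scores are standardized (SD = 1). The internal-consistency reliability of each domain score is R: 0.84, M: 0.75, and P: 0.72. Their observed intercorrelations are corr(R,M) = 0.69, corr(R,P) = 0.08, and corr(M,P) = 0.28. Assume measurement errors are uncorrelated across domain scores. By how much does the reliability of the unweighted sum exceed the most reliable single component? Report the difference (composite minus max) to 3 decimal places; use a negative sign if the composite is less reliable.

0.025

Var(sum) = 3 + 2.1 = 5.1; true-score variance = 2.31 + 2.1 = 4.41; composite reliability = 0.8647.
Max component reliability = 0.8400.
Difference = 0.8647 − 0.8400 = 0.025.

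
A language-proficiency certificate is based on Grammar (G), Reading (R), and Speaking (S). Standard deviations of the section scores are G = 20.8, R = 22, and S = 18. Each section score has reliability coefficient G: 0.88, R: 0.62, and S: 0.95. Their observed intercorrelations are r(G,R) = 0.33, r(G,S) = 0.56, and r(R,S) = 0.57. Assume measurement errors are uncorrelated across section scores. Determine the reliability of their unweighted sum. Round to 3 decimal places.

Var(G+R+S) = 20.8² + 22² + 18² + 2·[20.8·22·0.33 + 20.8·18·0.56 + 22·18·0.57] = 1240.64 + 1172.78 = 2413.42.
With uncorrelated errors the cross-covariances are all true-score covariance, so they carry over unchanged; only the diagonal terms shrink to ρᵢσᵢ².
True-score variance = [20.8²·0.88 + 22²·0.62 + 18²·0.95] + 1172.78 = 988.603 + 1172.78 = 2161.39.
Reliability = 2161.39 / 2413.42 = 0.896.

0.896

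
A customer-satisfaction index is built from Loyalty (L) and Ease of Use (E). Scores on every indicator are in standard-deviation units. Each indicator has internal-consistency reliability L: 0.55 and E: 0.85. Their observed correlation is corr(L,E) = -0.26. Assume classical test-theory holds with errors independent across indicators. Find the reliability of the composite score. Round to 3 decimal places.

0.595

Var(L+E) = 2 + 2·[(-0.26)] = 2 − 0.52 = 1.48.
Under uncorrelated errors the observed covariances equal the true-score covariances, so only the own-variance terms attenuate.
True-score variance = [0.55 + 0.85] − 0.52 = 1.4 − 0.52 = 0.88.
Reliability = 0.88 / 1.48 = 0.595.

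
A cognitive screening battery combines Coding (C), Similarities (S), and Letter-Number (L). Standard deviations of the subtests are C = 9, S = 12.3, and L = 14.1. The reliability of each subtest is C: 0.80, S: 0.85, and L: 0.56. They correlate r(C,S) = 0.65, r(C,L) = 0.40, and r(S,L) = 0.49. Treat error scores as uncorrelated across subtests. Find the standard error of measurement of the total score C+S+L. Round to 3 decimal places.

Var(total) = 431.1 + 415.391 = 846.491.
True-score variance = 304.73 + 415.391 = 720.121, so reliability = 0.8507.
Error variance = 846.491 − 720.121 = 126.37; SEM = √126.37 = 11.241.

11.241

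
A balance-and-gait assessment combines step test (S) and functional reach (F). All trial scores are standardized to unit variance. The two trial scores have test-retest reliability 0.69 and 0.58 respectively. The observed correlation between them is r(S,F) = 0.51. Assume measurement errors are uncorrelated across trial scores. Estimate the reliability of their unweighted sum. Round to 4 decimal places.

0.7583

Var(S+F) = 2 + 2·[0.51] = 2 + 1.02 = 3.02.
With uncorrelated errors the cross-covariances are all true-score covariance, so they carry over unchanged; only the diagonal terms shrink to ρᵢσᵢ².
True-score variance = [0.69 + 0.58] + 1.02 = 1.27 + 1.02 = 2.29.
Reliability = 2.29 / 3.02 = 0.7583.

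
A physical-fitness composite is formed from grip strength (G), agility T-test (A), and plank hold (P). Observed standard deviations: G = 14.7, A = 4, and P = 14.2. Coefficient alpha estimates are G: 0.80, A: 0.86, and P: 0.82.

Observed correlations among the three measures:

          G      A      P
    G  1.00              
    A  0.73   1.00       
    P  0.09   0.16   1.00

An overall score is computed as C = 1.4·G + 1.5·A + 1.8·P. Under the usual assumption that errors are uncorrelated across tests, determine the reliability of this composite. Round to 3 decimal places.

Var(C) = 1.4²·14.7² + 1.5²·4² + 1.8²·14.2² + 2·[2.1·14.7·4·0.73 + 2.52·14.7·14.2·0.09 + 2.7·4·14.2·0.16] = 1112.85 + 324.04 = 1436.89.
Under uncorrelated errors the observed covariances equal the true-score covariances, so only the own-variance terms attenuate.
True-score variance = [1.4²·14.7²·0.80 + 1.5²·4²·0.86 + 1.8²·14.2²·0.82] + 324.04 = 905.506 + 324.04 = 1229.55.
Reliability = 1229.55 / 1436.89 = 0.856.

0.856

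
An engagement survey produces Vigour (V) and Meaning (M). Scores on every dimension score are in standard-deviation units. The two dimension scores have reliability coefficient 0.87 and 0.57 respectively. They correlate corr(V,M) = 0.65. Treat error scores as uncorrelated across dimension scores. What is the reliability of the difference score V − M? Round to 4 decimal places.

0.2000

Var(V−M) = 1 + 1 − 2·0.65 = 2 − 1.3 = 0.7.
With uncorrelated errors the cross-covariances are all true-score covariance, so they carry over unchanged; only the diagonal terms shrink to ρᵢσᵢ².
True-score variance = [0.87 + 0.57] − 1.3 = 1.44 − 1.3 = 0.14.
Reliability = 0.14 / 0.7 = 0.2000.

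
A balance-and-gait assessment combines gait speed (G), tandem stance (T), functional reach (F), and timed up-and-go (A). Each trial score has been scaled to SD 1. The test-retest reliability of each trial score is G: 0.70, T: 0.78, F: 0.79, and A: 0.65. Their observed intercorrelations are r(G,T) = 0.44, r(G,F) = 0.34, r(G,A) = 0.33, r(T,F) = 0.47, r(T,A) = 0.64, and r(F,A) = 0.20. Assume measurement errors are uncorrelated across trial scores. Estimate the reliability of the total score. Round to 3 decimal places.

Var(G+T+F+A) = 4 + 2·[0.44 + 0.34 + 0.33 + 0.47 + 0.64 + 0.20] = 4 + 4.84 = 8.84.
Under uncorrelated errors the observed covariances equal the true-score covariances, so only the own-variance terms attenuate.
True-score variance = [0.70 + 0.78 + 0.79 + 0.65] + 4.84 = 2.92 + 4.84 = 7.76.
Reliability = 7.76 / 8.84 = 0.878.

0.878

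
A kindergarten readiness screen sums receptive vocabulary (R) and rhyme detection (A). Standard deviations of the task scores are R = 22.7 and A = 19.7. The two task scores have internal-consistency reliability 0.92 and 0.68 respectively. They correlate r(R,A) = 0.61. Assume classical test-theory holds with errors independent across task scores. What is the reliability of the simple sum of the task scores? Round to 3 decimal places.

Var(R+A) = 22.7² + 19.7² + 2·[22.7·19.7·0.61] = 903.38 + 545.572 = 1448.95.
With uncorrelated errors the cross-covariances are all true-score covariance, so they carry over unchanged; only the diagonal terms shrink to ρᵢσᵢ².
True-score variance = [22.7²·0.92 + 19.7²·0.68] + 545.572 = 737.968 + 545.572 = 1283.54.
Reliability = 1283.54 / 1448.95 = 0.886.

0.886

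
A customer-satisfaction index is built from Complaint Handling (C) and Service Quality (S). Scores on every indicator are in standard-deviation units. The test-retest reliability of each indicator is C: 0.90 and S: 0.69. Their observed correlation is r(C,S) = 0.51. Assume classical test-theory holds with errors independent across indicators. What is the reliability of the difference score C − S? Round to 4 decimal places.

0.5816

Var(C−S) = 1 + 1 − 2·0.51 = 2 − 1.02 = 0.98.
Because errors are independent across components, Cov(Tᵢ,Tⱼ) = Cov(Xᵢ,Xⱼ); the off-diagonal part of the true-score variance is the same as above.
True-score variance = [0.90 + 0.69] − 1.02 = 1.59 − 1.02 = 0.57.
Reliability = 0.57 / 0.98 = 0.5816.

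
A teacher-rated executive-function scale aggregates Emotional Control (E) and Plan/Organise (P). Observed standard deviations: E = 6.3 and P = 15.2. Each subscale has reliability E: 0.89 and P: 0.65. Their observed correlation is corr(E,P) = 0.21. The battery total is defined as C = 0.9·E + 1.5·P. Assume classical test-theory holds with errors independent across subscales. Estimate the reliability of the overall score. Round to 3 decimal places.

0.694

Var(C) = 0.9²·6.3² + 1.5²·15.2² + 2·[1.35·6.3·15.2·0.21] = 551.989 + 54.2959 = 606.285.
Under uncorrelated errors the observed covariances equal the true-score covariances, so only the own-variance terms attenuate.
True-score variance = [0.9²·6.3²·0.89 + 1.5²·15.2²·0.65] + 54.2959 = 366.509 + 54.2959 = 420.804.
Reliability = 420.804 / 606.285 = 0.694.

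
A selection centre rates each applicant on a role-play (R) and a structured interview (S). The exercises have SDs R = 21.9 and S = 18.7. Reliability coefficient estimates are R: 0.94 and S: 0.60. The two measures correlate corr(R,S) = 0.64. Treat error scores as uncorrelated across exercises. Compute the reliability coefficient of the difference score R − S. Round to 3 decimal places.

0.447

Var(R−S) = 21.9² + 18.7² − 2·21.9·18.7·0.64 = 829.3 − 524.198 = 305.102.
With uncorrelated errors the cross-covariances are all true-score covariance, so they carry over unchanged; only the diagonal terms shrink to ρᵢσᵢ².
True-score variance = [21.9²·0.94 + 18.7²·0.60] − 524.198 = 660.647 − 524.198 = 136.449.
Reliability = 136.449 / 305.102 = 0.447.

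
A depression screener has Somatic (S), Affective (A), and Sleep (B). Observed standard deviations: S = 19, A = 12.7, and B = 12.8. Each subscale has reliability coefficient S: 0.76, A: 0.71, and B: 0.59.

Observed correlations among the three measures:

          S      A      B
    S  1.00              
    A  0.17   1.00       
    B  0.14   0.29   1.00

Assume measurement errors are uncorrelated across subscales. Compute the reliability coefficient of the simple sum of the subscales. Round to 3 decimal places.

Var(S+A+B) = 19² + 12.7² + 12.8² + 2·[19·12.7·0.17 + 19·12.8·0.14 + 12.7·12.8·0.29] = 686.13 + 244.423 = 930.553.
Under uncorrelated errors the observed covariances equal the true-score covariances, so only the own-variance terms attenuate.
True-score variance = [19²·0.76 + 12.7²·0.71 + 12.8²·0.59] + 244.423 = 485.542 + 244.423 = 729.964.
Reliability = 729.964 / 930.553 = 0.784.

0.784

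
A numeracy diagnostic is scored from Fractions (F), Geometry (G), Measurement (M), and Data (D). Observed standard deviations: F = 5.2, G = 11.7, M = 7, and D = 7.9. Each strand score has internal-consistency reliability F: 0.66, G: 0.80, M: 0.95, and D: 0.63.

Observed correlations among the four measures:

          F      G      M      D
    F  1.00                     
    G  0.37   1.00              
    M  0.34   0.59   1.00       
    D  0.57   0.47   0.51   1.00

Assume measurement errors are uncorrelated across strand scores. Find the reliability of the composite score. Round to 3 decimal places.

Var(F+G+M+D) = 5.2² + 11.7² + 7² + 7.9² + 2·[5.2·11.7·0.37 + 5.2·7·0.34 + 5.2·7.9·0.57 + 11.7·7·0.59 + 11.7·7.9·0.47 + 7·7.9·0.51] = 275.34 + 356.537 = 631.877.
With uncorrelated errors the cross-covariances are all true-score covariance, so they carry over unchanged; only the diagonal terms shrink to ρᵢσᵢ².
True-score variance = [5.2²·0.66 + 11.7²·0.80 + 7²·0.95 + 7.9²·0.63] + 356.537 = 213.227 + 356.537 = 569.764.
Reliability = 569.764 / 631.877 = 0.902.

0.902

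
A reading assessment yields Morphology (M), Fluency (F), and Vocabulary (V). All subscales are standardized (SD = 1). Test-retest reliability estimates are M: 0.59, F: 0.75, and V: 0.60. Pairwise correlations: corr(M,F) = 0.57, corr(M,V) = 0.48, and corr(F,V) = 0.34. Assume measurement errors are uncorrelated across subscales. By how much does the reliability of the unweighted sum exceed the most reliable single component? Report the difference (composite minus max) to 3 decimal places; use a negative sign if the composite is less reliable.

0.067

Var(sum) = 3 + 2.78 = 5.78; true-score variance = 1.94 + 2.78 = 4.72; composite reliability = 0.8166.
Max component reliability = 0.7500.
Difference = 0.8166 − 0.7500 = 0.067.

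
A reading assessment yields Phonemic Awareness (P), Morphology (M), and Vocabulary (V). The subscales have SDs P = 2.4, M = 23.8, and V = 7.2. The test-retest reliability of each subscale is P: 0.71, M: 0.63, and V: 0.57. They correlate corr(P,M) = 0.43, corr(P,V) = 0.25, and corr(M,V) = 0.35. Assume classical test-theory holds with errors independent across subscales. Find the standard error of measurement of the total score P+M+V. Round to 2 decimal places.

Var(total) = 624.04 + 177.715 = 801.755.
True-score variance = 390.496 + 177.715 = 568.211, so reliability = 0.7087.
Error variance = 801.755 − 568.211 = 233.544; SEM = √233.544 = 15.28.

15.28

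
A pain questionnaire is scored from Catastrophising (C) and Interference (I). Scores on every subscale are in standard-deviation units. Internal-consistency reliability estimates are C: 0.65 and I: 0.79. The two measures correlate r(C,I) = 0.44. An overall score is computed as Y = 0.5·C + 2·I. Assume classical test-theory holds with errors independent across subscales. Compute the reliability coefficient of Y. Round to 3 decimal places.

0.819

Var(Y) = 0.5² + 2² + 2·[0.44] = 4.25 + 0.88 = 5.13.
Under uncorrelated errors the observed covariances equal the true-score covariances, so only the own-variance terms attenuate.
True-score variance = [0.5²·0.65 + 2²·0.79] + 0.88 = 3.3225 + 0.88 = 4.2025.
Reliability = 4.2025 / 5.13 = 0.819.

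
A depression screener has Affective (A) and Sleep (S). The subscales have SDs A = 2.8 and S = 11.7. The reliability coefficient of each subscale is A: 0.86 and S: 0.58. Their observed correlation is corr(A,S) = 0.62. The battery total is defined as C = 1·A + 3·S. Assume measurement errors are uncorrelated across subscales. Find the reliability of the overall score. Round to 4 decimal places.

Var(C) = 2.8² + 3²·11.7² + 2·[3·2.8·11.7·0.62] = 1239.85 + 121.867 = 1361.72.
Under uncorrelated errors the observed covariances equal the true-score covariances, so only the own-variance terms attenuate.
True-score variance = [2.8²·0.86 + 3²·11.7²·0.58] + 121.867 = 721.308 + 121.867 = 843.175.
Reliability = 843.175 / 1361.72 = 0.6192.

0.6192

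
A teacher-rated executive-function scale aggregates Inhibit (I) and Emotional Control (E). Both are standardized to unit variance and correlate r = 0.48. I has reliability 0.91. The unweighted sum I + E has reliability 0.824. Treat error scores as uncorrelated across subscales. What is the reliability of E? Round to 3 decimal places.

Var(I+E) = 2 + 2·0.48 = 2.960.
True-score variance = ρ_I + ρ_E + 2·0.48, so 0.824 = (0.91 + ρ_E + 0.96) / 2.960.
ρ_E = 0.824·2.960 − 0.91 − 0.96 = 0.569.

0.569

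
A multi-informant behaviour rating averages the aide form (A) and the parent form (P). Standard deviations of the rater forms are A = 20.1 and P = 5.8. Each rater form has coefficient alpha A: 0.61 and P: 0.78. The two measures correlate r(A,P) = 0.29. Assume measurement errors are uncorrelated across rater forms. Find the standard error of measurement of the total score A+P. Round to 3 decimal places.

Var(total) = 437.65 + 67.6164 = 505.266.
True-score variance = 272.685 + 67.6164 = 340.302, so reliability = 0.6735.
Error variance = 505.266 − 340.302 = 164.965; SEM = √164.965 = 12.844.

12.844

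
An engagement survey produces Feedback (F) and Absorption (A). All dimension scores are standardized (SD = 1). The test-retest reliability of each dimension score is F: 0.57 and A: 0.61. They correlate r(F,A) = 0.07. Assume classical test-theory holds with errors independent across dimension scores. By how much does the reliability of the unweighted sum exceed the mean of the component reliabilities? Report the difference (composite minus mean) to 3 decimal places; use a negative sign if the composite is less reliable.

0.027

Var(sum) = 2 + 0.14 = 2.14; true-score variance = 1.18 + 0.14 = 1.32; composite reliability = 0.6168.
Mean component reliability = 0.5900.
Difference = 0.6168 − 0.5900 = 0.027.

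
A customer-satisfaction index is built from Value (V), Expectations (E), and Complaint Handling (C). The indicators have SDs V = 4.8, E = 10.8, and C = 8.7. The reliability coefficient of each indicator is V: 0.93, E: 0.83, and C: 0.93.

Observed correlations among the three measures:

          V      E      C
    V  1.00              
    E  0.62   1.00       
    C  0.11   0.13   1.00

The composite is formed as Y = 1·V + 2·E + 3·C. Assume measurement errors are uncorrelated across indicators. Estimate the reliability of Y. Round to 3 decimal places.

Var(Y) = 4.8² + 2²·10.8² + 3²·8.7² + 2·[2·4.8·10.8·0.62 + 3·4.8·8.7·0.11 + 6·10.8·8.7·0.13] = 1170.81 + 302.702 = 1473.51.
Under uncorrelated errors the observed covariances equal the true-score covariances, so only the own-variance terms attenuate.
True-score variance = [4.8²·0.93 + 2²·10.8²·0.83 + 3²·8.7²·0.93] + 302.702 = 1042.2 + 302.702 = 1344.9.
Reliability = 1344.9 / 1473.51 = 0.913.

0.913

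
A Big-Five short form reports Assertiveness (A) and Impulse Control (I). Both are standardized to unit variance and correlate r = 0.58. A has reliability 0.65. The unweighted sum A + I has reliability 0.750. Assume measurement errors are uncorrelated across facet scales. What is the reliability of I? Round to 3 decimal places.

Var(A+I) = 2 + 2·0.58 = 3.160.
True-score variance = ρ_A + ρ_I + 2·0.58, so 0.750 = (0.65 + ρ_I + 1.16) / 3.160.
ρ_I = 0.750·3.160 − 0.65 − 1.16 = 0.560.

0.560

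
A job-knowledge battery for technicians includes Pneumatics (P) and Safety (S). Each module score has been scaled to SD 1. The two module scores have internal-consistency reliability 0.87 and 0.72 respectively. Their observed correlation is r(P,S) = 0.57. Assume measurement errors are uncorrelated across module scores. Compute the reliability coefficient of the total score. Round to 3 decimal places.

0.869

Var(P+S) = 2 + 2·[0.57] = 2 + 1.14 = 3.14.
With uncorrelated errors the cross-covariances are all true-score covariance, so they carry over unchanged; only the diagonal terms shrink to ρᵢσᵢ².
True-score variance = [0.87 + 0.72] + 1.14 = 1.59 + 1.14 = 2.73.
Reliability = 2.73 / 3.14 = 0.869.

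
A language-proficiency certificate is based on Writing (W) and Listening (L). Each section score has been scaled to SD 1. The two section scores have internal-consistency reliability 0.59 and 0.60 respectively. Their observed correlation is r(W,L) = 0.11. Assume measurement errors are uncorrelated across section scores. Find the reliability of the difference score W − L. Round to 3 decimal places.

Var(W−L) = 1 + 1 − 2·0.11 = 2 − 0.22 = 1.78.
Because errors are independent across components, Cov(Tᵢ,Tⱼ) = Cov(Xᵢ,Xⱼ); the off-diagonal part of the true-score variance is the same as above.
True-score variance = [0.59 + 0.60] − 0.22 = 1.19 − 0.22 = 0.97.
Reliability = 0.97 / 1.78 = 0.545.

0.545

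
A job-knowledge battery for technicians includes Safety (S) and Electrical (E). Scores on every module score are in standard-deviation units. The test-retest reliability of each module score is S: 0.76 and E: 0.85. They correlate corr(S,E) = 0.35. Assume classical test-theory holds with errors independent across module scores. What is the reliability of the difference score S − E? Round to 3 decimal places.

0.700

Var(S−E) = 1 + 1 − 2·0.35 = 2 − 0.7 = 1.3.
With uncorrelated errors the cross-covariances are all true-score covariance, so they carry over unchanged; only the diagonal terms shrink to ρᵢσᵢ².
True-score variance = [0.76 + 0.85] − 0.7 = 1.61 − 0.7 = 0.91.
Reliability = 0.91 / 1.3 = 0.700.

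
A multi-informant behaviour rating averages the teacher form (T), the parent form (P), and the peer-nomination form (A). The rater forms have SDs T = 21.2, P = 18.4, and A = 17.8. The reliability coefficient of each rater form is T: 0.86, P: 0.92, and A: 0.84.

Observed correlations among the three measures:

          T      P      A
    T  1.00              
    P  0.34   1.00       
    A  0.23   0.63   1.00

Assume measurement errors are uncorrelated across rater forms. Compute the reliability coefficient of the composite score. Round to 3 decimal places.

Var(T+P+A) = 21.2² + 18.4² + 17.8² + 2·[21.2·18.4·0.34 + 21.2·17.8·0.23 + 18.4·17.8·0.63] = 1104.84 + 851.515 = 1956.36.
Because errors are independent across components, Cov(Tᵢ,Tⱼ) = Cov(Xᵢ,Xⱼ); the off-diagonal part of the true-score variance is the same as above.
True-score variance = [21.2²·0.86 + 18.4²·0.92 + 17.8²·0.84] + 851.515 = 964.139 + 851.515 = 1815.65.
Reliability = 1815.65 / 1956.36 = 0.928.

0.928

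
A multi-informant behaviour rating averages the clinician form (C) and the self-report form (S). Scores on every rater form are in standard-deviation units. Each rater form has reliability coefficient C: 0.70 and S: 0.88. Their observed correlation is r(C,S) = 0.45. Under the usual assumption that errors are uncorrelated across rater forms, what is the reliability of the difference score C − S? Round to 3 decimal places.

0.618

Var(C−S) = 1 + 1 − 2·0.45 = 2 − 0.9 = 1.1.
With uncorrelated errors the cross-covariances are all true-score covariance, so they carry over unchanged; only the diagonal terms shrink to ρᵢσᵢ².
True-score variance = [0.70 + 0.88] − 0.9 = 1.58 − 0.9 = 0.68.
Reliability = 0.68 / 1.1 = 0.618.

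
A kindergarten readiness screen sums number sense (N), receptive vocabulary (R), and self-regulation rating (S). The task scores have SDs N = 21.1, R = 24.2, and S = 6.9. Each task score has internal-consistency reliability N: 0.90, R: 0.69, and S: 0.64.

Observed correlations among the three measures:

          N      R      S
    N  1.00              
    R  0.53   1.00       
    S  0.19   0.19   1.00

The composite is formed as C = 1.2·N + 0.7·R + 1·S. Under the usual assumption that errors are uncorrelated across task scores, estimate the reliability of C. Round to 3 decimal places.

Var(C) = 1.2²·21.1² + 0.7²·24.2² + 6.9² + 2·[0.84·21.1·24.2·0.53 + 1.2·21.1·6.9·0.19 + 0.7·24.2·6.9·0.19] = 975.676 + 565.462 = 1541.14.
With uncorrelated errors the cross-covariances are all true-score covariance, so they carry over unchanged; only the diagonal terms shrink to ρᵢσᵢ².
True-score variance = [1.2²·21.1²·0.90 + 0.7²·24.2²·0.69 + 6.9²·0.64] + 565.462 = 805.467 + 565.462 = 1370.93.
Reliability = 1370.93 / 1541.14 = 0.890.

0.890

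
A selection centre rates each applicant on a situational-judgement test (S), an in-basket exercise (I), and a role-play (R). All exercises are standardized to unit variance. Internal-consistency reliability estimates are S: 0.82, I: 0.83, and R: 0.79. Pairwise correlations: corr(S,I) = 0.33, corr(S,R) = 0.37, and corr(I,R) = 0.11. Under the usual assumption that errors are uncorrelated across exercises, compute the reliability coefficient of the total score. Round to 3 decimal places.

Var(S+I+R) = 3 + 2·[0.33 + 0.37 + 0.11] = 3 + 1.62 = 4.62.
Because errors are independent across components, Cov(Tᵢ,Tⱼ) = Cov(Xᵢ,Xⱼ); the off-diagonal part of the true-score variance is the same as above.
True-score variance = [0.82 + 0.83 + 0.79] + 1.62 = 2.44 + 1.62 = 4.06.
Reliability = 4.06 / 4.62 = 0.879.

0.879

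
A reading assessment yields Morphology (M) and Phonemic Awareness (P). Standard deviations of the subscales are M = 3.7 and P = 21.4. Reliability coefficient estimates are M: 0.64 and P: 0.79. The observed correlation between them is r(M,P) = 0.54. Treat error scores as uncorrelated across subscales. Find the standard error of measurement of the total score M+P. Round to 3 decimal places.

Var(total) = 471.65 + 85.5144 = 557.164.
True-score variance = 370.55 + 85.5144 = 456.064, so reliability = 0.8185.
Error variance = 557.164 − 456.064 = 101.1; SEM = √101.1 = 10.055.

10.055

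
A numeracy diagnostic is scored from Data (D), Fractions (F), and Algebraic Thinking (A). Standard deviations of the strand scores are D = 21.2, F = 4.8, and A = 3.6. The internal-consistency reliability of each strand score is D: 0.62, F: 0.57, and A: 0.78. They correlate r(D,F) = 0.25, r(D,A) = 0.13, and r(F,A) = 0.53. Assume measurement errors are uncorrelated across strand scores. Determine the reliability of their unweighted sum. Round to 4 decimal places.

Var(D+F+A) = 21.2² + 4.8² + 3.6² + 2·[21.2·4.8·0.25 + 21.2·3.6·0.13 + 4.8·3.6·0.53] = 485.44 + 89.04 = 574.48.
With uncorrelated errors the cross-covariances are all true-score covariance, so they carry over unchanged; only the diagonal terms shrink to ρᵢσᵢ².
True-score variance = [21.2²·0.62 + 4.8²·0.57 + 3.6²·0.78] + 89.04 = 301.894 + 89.04 = 390.934.
Reliability = 390.934 / 574.48 = 0.6805.

0.6805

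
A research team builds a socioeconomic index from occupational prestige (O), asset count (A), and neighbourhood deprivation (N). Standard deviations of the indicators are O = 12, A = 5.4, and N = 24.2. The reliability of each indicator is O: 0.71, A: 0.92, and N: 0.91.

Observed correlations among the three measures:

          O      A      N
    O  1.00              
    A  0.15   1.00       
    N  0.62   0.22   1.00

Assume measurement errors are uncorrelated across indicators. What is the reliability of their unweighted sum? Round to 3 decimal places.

0.919

Var(O+A+N) = 12² + 5.4² + 24.2² + 2·[12·5.4·0.15 + 12·24.2·0.62 + 5.4·24.2·0.22] = 758.8 + 437.035 = 1195.84.
Under uncorrelated errors the observed covariances equal the true-score covariances, so only the own-variance terms attenuate.
True-score variance = [12²·0.71 + 5.4²·0.92 + 24.2²·0.91] + 437.035 = 662 + 437.035 = 1099.03.
Reliability = 1099.03 / 1195.84 = 0.919.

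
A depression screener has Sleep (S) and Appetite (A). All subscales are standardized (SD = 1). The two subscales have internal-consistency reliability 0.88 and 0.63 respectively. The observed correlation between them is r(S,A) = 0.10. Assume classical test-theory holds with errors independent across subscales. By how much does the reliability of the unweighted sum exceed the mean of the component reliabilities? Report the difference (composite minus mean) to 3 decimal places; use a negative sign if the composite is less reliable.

Var(sum) = 2 + 0.2 = 2.2; true-score variance = 1.51 + 0.2 = 1.71; composite reliability = 0.7773.
Mean component reliability = 0.7550.
Difference = 0.7773 − 0.7550 = 0.022.

0.022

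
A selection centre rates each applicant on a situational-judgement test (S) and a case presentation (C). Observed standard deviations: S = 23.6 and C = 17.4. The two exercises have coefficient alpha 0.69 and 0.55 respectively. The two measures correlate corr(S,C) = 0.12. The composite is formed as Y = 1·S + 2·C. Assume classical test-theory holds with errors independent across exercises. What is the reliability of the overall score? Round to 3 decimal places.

0.635

Var(Y) = 23.6² + 2²·17.4² + 2·[2·23.6·17.4·0.12] = 1768 + 197.107 = 1965.11.
With uncorrelated errors the cross-covariances are all true-score covariance, so they carry over unchanged; only the diagonal terms shrink to ρᵢσᵢ².
True-score variance = [23.6²·0.69 + 2²·17.4²·0.55] + 197.107 = 1050.37 + 197.107 = 1247.48.
Reliability = 1247.48 / 1965.11 = 0.635.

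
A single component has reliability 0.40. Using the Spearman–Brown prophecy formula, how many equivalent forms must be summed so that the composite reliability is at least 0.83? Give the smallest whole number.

k ≥ ρ*(1−ρ₁)/(ρ₁(1−ρ*)) = 0.83·0.60 / (0.40·0.17) = 7.324.
Smallest integer k = 8.

8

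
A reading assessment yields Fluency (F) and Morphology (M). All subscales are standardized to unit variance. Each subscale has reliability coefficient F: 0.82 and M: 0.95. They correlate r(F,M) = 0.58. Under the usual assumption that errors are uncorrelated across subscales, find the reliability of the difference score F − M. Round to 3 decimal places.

0.726

Var(F−M) = 1 + 1 − 2·0.58 = 2 − 1.16 = 0.84.
Because errors are independent across components, Cov(Tᵢ,Tⱼ) = Cov(Xᵢ,Xⱼ); the off-diagonal part of the true-score variance is the same as above.
True-score variance = [0.82 + 0.95] − 1.16 = 1.77 − 1.16 = 0.61.
Reliability = 0.61 / 0.84 = 0.726.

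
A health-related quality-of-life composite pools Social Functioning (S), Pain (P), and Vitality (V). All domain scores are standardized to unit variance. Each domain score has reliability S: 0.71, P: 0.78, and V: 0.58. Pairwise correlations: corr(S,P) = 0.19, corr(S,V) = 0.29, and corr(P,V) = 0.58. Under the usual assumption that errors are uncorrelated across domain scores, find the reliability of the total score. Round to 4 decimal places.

0.8184

Var(S+P+V) = 3 + 2·[0.19 + 0.29 + 0.58] = 3 + 2.12 = 5.12.
Because errors are independent across components, Cov(Tᵢ,Tⱼ) = Cov(Xᵢ,Xⱼ); the off-diagonal part of the true-score variance is the same as above.
True-score variance = [0.71 + 0.78 + 0.58] + 2.12 = 2.07 + 2.12 = 4.19.
Reliability = 4.19 / 5.12 = 0.8184.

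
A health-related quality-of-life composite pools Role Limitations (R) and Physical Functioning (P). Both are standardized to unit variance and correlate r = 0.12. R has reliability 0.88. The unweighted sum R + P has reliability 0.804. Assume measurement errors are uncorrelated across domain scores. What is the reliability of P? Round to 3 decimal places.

0.681

Var(R+P) = 2 + 2·0.12 = 2.240.
True-score variance = ρ_R + ρ_P + 2·0.12, so 0.804 = (0.88 + ρ_P + 0.24) / 2.240.
ρ_P = 0.804·2.240 − 0.88 − 0.24 = 0.681.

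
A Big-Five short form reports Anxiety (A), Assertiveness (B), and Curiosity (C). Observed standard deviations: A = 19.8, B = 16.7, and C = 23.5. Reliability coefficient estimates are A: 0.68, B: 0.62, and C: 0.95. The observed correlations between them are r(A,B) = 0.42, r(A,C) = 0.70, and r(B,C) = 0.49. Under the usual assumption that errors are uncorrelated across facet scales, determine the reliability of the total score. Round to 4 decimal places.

Var(A+B+C) = 19.8² + 16.7² + 23.5² + 2·[19.8·16.7·0.42 + 19.8·23.5·0.70 + 16.7·23.5·0.49] = 1223.18 + 1313.78 = 2536.96.
With uncorrelated errors the cross-covariances are all true-score covariance, so they carry over unchanged; only the diagonal terms shrink to ρᵢσᵢ².
True-score variance = [19.8²·0.68 + 16.7²·0.62 + 23.5²·0.95] + 1313.78 = 964.136 + 1313.78 = 2277.91.
Reliability = 2277.91 / 2536.96 = 0.8979.

0.8979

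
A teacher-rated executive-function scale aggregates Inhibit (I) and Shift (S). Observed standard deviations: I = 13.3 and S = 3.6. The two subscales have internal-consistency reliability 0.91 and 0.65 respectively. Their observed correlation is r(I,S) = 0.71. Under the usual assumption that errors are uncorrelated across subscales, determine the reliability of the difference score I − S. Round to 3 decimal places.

Var(I−S) = 13.3² + 3.6² − 2·13.3·3.6·0.71 = 189.85 − 67.9896 = 121.86.
With uncorrelated errors the cross-covariances are all true-score covariance, so they carry over unchanged; only the diagonal terms shrink to ρᵢσᵢ².
True-score variance = [13.3²·0.91 + 3.6²·0.65] − 67.9896 = 169.394 − 67.9896 = 101.404.
Reliability = 101.404 / 121.86 = 0.832.

0.832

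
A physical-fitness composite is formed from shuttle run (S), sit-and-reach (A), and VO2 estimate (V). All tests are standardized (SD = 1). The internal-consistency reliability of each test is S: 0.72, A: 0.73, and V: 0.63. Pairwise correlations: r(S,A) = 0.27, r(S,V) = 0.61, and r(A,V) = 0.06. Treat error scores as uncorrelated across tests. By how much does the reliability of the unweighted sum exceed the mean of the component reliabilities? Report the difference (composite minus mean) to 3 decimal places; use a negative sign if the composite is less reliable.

Var(sum) = 3 + 1.88 = 4.88; true-score variance = 2.08 + 1.88 = 3.96; composite reliability = 0.8115.
Mean component reliability = 0.6933.
Difference = 0.8115 − 0.6933 = 0.118.

0.118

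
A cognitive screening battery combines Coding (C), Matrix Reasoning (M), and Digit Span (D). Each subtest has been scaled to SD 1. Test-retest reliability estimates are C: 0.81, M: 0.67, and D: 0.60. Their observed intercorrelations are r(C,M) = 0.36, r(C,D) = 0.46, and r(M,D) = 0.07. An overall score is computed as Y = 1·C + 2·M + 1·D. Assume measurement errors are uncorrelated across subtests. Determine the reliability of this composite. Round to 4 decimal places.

Var(Y) = 1 + 2² + 1 + 2·[2·0.36 + 0.46 + 2·0.07] = 6 + 2.64 = 8.64.
Under uncorrelated errors the observed covariances equal the true-score covariances, so only the own-variance terms attenuate.
True-score variance = [0.81 + 2²·0.67 + 0.60] + 2.64 = 4.09 + 2.64 = 6.73.
Reliability = 6.73 / 8.64 = 0.7789.

0.7789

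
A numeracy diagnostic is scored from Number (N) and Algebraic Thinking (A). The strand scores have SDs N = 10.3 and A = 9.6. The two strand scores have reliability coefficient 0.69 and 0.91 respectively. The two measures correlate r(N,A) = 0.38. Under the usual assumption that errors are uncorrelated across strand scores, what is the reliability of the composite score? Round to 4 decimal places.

0.8494

Var(N+A) = 10.3² + 9.6² + 2·[10.3·9.6·0.38] = 198.25 + 75.1488 = 273.399.
With uncorrelated errors the cross-covariances are all true-score covariance, so they carry over unchanged; only the diagonal terms shrink to ρᵢσᵢ².
True-score variance = [10.3²·0.69 + 9.6²·0.91] + 75.1488 = 157.068 + 75.1488 = 232.216.
Reliability = 232.216 / 273.399 = 0.8494.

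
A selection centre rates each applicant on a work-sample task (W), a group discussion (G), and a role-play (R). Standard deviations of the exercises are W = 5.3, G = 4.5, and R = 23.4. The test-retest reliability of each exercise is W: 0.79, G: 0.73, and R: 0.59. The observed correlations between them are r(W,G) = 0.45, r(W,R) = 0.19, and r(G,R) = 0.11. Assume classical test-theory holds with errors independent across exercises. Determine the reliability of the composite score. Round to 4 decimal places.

0.6570

Var(W+G+R) = 5.3² + 4.5² + 23.4² + 2·[5.3·4.5·0.45 + 5.3·23.4·0.19 + 4.5·23.4·0.11] = 595.9 + 91.7586 = 687.659.
Under uncorrelated errors the observed covariances equal the true-score covariances, so only the own-variance terms attenuate.
True-score variance = [5.3²·0.79 + 4.5²·0.73 + 23.4²·0.59] + 91.7586 = 360.034 + 91.7586 = 451.793.
Reliability = 451.793 / 687.659 = 0.6570.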